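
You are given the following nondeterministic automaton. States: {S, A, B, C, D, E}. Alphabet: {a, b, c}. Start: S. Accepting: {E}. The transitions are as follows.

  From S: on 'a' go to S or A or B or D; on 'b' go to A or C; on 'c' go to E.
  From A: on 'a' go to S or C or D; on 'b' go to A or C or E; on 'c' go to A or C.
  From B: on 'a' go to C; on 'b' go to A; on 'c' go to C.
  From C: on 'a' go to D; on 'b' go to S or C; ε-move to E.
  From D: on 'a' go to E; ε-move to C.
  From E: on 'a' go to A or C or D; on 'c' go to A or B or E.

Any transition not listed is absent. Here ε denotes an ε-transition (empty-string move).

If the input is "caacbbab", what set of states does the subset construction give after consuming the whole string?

Start in {S}.
Read 'c': {S} → {E}.
Read 'a': {E} → {A, C, D, E}.
Read 'a': {A, C, D, E} → {S, A, C, D, E}.
Read 'c': {S, A, C, D, E} → {A, B, C, E}.
Read 'b': {A, B, C, E} → {S, A, C, E}.
Read 'b': {S, A, C, E} → {S, A, C, E}.
Read 'a': {S, A, C, E} → {S, A, B, C, D, E}.
Read 'b': {S, A, B, C, D, E} → {S, A, C, E}.

{S, A, C, E}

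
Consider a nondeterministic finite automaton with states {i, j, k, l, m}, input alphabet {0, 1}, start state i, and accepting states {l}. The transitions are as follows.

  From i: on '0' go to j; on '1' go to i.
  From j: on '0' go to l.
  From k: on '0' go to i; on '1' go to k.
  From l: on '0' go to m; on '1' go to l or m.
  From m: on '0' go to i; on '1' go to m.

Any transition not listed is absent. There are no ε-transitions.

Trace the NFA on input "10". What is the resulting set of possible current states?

Start in {i}.
Read '1': i→{i}; now {i}.
Read '0': i→{j}; now {j}.

{j}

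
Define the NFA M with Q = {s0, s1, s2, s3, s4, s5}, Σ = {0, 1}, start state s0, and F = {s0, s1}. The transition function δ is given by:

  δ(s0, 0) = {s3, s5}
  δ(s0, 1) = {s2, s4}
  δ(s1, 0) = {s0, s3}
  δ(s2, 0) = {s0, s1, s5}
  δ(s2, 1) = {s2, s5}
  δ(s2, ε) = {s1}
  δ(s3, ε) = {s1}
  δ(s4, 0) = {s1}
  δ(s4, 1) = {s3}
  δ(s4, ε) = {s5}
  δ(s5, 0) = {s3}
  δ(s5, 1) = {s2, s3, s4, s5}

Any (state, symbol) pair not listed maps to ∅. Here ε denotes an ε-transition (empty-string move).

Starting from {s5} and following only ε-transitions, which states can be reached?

Begin with {s5}.
No ε-moves leave this set, so the closure equals the set itself.

{s5}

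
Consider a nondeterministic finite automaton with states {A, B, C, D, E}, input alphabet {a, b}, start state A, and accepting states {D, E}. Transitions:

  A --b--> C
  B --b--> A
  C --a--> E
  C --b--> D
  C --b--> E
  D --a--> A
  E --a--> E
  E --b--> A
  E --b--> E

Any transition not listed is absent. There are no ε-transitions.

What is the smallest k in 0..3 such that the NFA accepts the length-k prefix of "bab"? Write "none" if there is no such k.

Start in {A}.
Read 'b': {A} → {C}.
Read 'a': {C} → {E}.
None of the earlier sets intersect F, but {E} does.

2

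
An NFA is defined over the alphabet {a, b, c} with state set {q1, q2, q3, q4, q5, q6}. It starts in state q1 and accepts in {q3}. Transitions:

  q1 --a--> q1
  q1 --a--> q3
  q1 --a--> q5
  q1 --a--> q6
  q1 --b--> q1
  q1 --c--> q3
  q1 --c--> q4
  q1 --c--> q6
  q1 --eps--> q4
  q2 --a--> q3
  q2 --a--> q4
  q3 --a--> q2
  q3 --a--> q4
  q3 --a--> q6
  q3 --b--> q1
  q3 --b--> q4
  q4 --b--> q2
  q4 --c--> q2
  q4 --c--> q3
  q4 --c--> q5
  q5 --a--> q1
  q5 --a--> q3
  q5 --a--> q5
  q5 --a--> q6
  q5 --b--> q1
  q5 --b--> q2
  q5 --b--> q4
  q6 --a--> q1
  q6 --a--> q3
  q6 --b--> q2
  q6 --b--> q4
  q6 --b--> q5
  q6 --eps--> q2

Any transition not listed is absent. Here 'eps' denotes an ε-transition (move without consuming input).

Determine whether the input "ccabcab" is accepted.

No

Start: ε-closure({q1}) = {q1, q4}.
Read 'c': {q1, q4} → {q2, q3, q4, q5, q6}.
Read 'c': {q2, q3, q4, q5, q6} → {q2, q3, q5}.
Read 'a': {q2, q3, q5} → {q1, q2, q3, q4, q5, q6}.
Read 'b': {q1, q2, q3, q4, q5, q6} → {q1, q2, q4, q5}.
Read 'c': {q1, q2, q4, q5} → {q2, q3, q4, q5, q6}.
Read 'a': {q2, q3, q4, q5, q6} → {q1, q2, q3, q4, q5, q6}.
Read 'b': {q1, q2, q3, q4, q5, q6} → {q1, q2, q4, q5}.
The final set {q1, q2, q4, q5} contains no accepting state.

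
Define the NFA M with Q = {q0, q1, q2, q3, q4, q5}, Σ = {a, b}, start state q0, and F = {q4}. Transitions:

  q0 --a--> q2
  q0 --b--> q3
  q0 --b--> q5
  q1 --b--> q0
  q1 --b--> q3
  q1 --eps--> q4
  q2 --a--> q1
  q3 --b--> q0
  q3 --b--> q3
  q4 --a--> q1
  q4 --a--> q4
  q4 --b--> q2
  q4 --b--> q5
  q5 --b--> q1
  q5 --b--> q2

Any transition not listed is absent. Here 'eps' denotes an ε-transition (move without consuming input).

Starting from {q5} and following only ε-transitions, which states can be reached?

{q5}

Begin with {q5}.
No ε-moves leave this set, so the closure equals the set itself.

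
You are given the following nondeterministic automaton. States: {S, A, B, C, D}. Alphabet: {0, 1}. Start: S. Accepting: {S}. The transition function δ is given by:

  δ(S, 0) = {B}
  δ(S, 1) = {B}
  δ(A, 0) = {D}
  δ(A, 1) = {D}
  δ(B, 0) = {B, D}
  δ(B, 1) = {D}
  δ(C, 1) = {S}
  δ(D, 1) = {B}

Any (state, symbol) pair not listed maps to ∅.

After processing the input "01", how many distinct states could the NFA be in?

1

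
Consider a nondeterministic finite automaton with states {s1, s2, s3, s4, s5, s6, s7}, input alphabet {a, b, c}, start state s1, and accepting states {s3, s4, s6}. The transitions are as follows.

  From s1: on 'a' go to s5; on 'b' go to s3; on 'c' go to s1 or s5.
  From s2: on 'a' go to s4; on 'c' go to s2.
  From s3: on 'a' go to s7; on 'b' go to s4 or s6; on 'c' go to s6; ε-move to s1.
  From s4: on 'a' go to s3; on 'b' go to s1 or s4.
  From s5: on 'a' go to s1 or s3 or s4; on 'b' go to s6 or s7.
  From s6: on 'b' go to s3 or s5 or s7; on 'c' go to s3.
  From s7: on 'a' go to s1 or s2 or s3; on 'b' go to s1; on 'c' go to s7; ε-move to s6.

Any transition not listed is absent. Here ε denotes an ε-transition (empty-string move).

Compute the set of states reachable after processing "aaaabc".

{s1, s3, s5, s6, s7}

Start in {s1}.
Read 'a': {s1} → {s5}.
Read 'a': {s5} → {s1, s3, s4}.
Read 'a': {s1, s3, s4} → {s1, s3, s5, s6, s7}.
Read 'a': {s1, s3, s5, s6, s7} → {s1, s2, s3, s4, s5, s6, s7}.
Read 'b': {s1, s2, s3, s4, s5, s6, s7} → {s1, s3, s4, s5, s6, s7}.
Read 'c': {s1, s3, s4, s5, s6, s7} → {s1, s3, s5, s6, s7}.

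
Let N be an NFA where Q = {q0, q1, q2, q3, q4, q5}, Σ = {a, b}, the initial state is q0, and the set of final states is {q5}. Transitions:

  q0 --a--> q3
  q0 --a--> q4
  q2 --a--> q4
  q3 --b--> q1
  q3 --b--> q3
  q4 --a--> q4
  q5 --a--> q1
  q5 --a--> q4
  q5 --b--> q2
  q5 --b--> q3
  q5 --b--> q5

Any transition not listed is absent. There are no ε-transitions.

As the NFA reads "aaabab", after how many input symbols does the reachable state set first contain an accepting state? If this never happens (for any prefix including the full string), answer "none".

none

Start in {q0}.
Read 'a': q0→{q3, q4}; now {q3, q4}.
Read 'a': q3→∅, q4→{q4}; now {q4}.
Read 'a': q4→{q4}; now {q4}.
Read 'b': q4→∅; now ∅.
The set is empty and remains empty for the remaining 2 symbols.
No reachable set along the way intersects F.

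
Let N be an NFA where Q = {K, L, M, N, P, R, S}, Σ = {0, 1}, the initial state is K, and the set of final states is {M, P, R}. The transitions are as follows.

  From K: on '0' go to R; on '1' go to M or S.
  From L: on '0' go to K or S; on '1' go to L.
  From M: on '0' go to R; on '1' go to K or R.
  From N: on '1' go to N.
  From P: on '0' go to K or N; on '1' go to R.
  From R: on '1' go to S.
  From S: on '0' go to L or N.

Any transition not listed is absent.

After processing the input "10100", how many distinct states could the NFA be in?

Start in {K}.
Read '1': {K} → {M, S}.
Read '0': {M, S} → {L, N, R}.
Read '1': {L, N, R} → {L, N, S}.
Read '0': {L, N, S} → {K, L, N, S}.
Read '0': {K, L, N, S} → {K, L, N, R, S}.
That set has 5 states.

5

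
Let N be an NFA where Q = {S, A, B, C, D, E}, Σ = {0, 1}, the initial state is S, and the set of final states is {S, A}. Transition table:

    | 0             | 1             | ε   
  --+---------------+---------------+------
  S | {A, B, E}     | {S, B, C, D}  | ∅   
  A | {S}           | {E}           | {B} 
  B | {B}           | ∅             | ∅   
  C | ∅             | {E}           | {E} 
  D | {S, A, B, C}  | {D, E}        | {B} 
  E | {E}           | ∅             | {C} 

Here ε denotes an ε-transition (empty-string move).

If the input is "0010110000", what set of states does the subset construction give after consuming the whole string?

{S, A, B, C, E}

Start in {S}.
Read '0': S→{A, B, E}; union {A, B, E}; ε-closure = {A, B, C, E}.
Read '0': A→{S}, B→{B}, C→∅, E→{E}; union {S, B, E}; ε-closure = {S, B, C, E}.
Read '1': S→{S, B, C, D}, B→∅, C→{E}, E→∅; now {S, B, C, D, E}.
Read '0': S→{A, B, E}, B→{B}, C→∅, D→{S, A, B, C}, E→{E}; now {S, A, B, C, E}.
Read '1': S→{S, B, C, D}, A→{E}, B→∅, C→{E}, E→∅; now {S, B, C, D, E}.
Read '1': S→{S, B, C, D}, B→∅, C→{E}, D→{D, E}, E→∅; now {S, B, C, D, E}.
Read '0': S→{A, B, E}, B→{B}, C→∅, D→{S, A, B, C}, E→{E}; now {S, A, B, C, E}.
Read '0': S→{A, B, E}, A→{S}, B→{B}, C→∅, E→{E}; union {S, A, B, E}; ε-closure = {S, A, B, C, E}.
Read '0': S→{A, B, E}, A→{S}, B→{B}, C→∅, E→{E}; union {S, A, B, E}; ε-closure = {S, A, B, C, E}.
Read '0': S→{A, B, E}, A→{S}, B→{B}, C→∅, E→{E}; union {S, A, B, E}; ε-closure = {S, A, B, C, E}.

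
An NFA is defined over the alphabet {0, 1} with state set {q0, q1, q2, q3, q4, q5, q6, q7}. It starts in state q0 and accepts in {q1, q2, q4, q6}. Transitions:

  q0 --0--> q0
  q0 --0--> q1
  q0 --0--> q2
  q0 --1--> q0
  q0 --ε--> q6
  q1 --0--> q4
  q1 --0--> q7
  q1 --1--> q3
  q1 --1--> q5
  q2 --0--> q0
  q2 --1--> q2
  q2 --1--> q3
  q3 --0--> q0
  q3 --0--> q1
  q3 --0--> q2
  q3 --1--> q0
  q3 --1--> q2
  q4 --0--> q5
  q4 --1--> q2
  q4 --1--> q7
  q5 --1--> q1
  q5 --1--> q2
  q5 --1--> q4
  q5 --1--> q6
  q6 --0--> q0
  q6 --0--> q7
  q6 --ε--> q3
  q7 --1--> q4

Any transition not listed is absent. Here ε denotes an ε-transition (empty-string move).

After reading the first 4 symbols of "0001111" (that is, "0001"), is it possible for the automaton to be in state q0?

Start: ε-closure({q0}) = {q0, q3, q6}.
Read '0': {q0, q3, q6} → {q0, q1, q2, q3, q6, q7}.
Read '0': {q0, q1, q2, q3, q6, q7} → {q0, q1, q2, q3, q4, q6, q7}.
Read '0': {q0, q1, q2, q3, q4, q6, q7} → {q0, q1, q2, q3, q4, q5, q6, q7}.
Read '1': {q0, q1, q2, q3, q4, q5, q6, q7} → {q0, q1, q2, q3, q4, q5, q6, q7}.
State q0 is in {q0, q1, q2, q3, q4, q5, q6, q7}.

Yes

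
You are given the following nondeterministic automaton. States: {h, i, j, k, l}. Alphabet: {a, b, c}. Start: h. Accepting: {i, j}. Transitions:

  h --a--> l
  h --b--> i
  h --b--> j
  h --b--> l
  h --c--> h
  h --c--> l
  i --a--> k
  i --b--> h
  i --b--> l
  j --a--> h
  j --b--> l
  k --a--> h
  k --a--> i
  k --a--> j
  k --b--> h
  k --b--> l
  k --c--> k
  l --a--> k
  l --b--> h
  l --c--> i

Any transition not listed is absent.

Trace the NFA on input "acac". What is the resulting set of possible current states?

Start in {h}.
Read 'a': {h} → {l}.
Read 'c': {l} → {i}.
Read 'a': {i} → {k}.
Read 'c': {k} → {k}.

{k}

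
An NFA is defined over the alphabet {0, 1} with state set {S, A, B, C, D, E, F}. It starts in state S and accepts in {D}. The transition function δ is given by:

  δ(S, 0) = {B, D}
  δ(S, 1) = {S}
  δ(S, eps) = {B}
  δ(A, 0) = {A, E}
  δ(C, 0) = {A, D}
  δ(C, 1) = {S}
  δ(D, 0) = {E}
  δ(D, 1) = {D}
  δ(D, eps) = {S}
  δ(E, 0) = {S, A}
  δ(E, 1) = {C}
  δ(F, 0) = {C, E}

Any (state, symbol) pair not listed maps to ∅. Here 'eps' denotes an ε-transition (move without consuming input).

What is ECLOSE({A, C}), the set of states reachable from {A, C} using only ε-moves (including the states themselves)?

{A, C}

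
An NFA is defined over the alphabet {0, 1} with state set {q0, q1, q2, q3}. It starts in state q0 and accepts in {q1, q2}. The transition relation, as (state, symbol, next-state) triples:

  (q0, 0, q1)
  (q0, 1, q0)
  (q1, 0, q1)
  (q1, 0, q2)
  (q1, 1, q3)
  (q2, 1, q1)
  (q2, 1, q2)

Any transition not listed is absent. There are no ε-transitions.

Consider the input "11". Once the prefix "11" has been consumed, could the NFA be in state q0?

Yes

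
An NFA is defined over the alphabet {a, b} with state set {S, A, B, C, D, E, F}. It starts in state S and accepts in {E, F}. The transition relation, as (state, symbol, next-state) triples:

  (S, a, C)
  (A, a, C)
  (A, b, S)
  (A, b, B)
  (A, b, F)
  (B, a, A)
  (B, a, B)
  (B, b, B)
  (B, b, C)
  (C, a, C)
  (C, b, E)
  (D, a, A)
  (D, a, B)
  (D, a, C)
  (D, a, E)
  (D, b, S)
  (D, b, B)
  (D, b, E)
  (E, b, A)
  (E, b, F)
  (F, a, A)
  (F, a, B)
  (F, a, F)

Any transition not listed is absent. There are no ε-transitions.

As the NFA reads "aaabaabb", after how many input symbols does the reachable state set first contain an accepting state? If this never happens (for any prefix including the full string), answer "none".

Start in {S}.
Read 'a': S→{C}; now {C}.
Read 'a': C→{C}; now {C}.
Read 'a': C→{C}; now {C}.
Read 'b': C→{E}; now {E}.
None of the earlier sets intersect F, but {E} does.

4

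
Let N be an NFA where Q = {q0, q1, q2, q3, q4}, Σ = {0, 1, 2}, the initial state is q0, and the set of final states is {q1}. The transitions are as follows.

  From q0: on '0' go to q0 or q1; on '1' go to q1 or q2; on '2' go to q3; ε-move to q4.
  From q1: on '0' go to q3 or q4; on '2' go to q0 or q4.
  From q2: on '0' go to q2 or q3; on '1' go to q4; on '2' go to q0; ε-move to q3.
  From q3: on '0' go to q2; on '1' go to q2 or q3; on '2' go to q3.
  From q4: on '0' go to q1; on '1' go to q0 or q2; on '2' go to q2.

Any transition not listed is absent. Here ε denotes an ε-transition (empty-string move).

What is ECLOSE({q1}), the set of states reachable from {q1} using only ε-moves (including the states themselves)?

{q1}

Begin with {q1}.
No ε-moves leave this set, so the closure equals the set itself.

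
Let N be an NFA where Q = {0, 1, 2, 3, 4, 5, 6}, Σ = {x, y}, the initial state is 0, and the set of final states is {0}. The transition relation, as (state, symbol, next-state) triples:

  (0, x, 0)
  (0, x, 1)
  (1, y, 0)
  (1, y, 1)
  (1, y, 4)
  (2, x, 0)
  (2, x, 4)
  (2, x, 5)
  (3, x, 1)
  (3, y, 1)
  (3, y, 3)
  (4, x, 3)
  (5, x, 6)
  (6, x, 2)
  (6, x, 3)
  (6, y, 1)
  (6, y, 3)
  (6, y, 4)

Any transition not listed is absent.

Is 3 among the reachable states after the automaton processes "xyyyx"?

Yes

Start in {0}.
Read 'x': 0→{0, 1}; now {0, 1}.
Read 'y': 0→∅, 1→{0, 1, 4}; now {0, 1, 4}.
Read 'y': 0→∅, 1→{0, 1, 4}, 4→∅; now {0, 1, 4}.
Read 'y': 0→∅, 1→{0, 1, 4}, 4→∅; now {0, 1, 4}.
Read 'x': 0→{0, 1}, 1→∅, 4→{3}; now {0, 1, 3}.
State 3 is in {0, 1, 3}.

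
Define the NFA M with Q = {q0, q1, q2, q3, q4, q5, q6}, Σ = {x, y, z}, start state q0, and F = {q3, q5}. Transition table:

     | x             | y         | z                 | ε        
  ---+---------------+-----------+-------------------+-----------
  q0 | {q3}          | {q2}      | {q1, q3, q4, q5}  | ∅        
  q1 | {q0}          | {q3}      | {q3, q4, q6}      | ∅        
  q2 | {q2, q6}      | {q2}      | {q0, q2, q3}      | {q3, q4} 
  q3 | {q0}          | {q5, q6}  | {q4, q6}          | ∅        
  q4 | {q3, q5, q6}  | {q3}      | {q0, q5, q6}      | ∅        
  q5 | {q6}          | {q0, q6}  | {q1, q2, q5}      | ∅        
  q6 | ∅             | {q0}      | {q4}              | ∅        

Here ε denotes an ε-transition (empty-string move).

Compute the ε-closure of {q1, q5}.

Begin with {q1, q5}.
No ε-moves leave this set, so the closure equals the set itself.

{q1, q5}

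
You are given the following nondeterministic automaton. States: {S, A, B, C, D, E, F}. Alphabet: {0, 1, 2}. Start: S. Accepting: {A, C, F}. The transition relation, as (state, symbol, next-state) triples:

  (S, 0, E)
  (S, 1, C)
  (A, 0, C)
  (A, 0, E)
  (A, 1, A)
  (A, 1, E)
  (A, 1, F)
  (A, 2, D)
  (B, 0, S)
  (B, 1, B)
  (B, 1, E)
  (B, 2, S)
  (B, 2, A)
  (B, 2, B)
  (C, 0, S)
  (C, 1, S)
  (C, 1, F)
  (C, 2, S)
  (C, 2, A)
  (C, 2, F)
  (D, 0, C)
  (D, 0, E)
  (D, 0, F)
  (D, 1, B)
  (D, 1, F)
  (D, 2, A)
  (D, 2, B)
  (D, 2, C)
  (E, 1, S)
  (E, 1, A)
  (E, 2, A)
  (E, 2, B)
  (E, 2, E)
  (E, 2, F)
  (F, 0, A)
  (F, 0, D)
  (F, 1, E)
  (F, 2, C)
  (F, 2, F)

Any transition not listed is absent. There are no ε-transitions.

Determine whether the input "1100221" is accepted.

Yes

Start in {S}.
Read '1': {S} → {C}.
Read '1': {C} → {S, F}.
Read '0': {S, F} → {A, D, E}.
Read '0': {A, D, E} → {C, E, F}.
Read '2': {C, E, F} → {S, A, B, C, E, F}.
Read '2': {S, A, B, C, E, F} → {S, A, B, C, D, E, F}.
Read '1': {S, A, B, C, D, E, F} → {S, A, B, C, E, F}.
The final set {S, A, B, C, E, F} contains the accepting states A, C, F.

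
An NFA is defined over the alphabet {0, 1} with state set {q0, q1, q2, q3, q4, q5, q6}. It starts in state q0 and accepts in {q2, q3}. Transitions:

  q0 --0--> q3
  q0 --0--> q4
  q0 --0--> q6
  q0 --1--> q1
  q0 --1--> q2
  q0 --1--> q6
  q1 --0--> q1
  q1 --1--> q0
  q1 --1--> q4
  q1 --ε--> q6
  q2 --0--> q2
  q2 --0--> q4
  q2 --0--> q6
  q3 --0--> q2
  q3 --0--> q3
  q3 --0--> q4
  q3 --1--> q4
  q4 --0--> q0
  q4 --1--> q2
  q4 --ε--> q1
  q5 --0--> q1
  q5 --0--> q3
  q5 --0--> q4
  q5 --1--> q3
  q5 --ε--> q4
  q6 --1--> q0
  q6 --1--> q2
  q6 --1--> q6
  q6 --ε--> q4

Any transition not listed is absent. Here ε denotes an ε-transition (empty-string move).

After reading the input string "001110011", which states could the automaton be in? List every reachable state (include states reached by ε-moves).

{q0, q1, q2, q4, q6}

Start in {q0}.
Read '0': q0→{q3, q4, q6}; union {q3, q4, q6}; ε-closure = {q1, q3, q4, q6}.
Read '0': q1→{q1}, q3→{q2, q3, q4}, q4→{q0}, q6→∅; union {q0, q1, q2, q3, q4}; ε-closure = {q0, q1, q2, q3, q4, q6}.
Read '1': q0→{q1, q2, q6}, q1→{q0, q4}, q2→∅, q3→{q4}, q4→{q2}, q6→{q0, q2, q6}; now {q0, q1, q2, q4, q6}.
Read '1': q0→{q1, q2, q6}, q1→{q0, q4}, q2→∅, q4→{q2}, q6→{q0, q2, q6}; now {q0, q1, q2, q4, q6}.
Read '1': q0→{q1, q2, q6}, q1→{q0, q4}, q2→∅, q4→{q2}, q6→{q0, q2, q6}; now {q0, q1, q2, q4, q6}.
Read '0': q0→{q3, q4, q6}, q1→{q1}, q2→{q2, q4, q6}, q4→{q0}, q6→∅; now {q0, q1, q2, q3, q4, q6}.
Read '0': q0→{q3, q4, q6}, q1→{q1}, q2→{q2, q4, q6}, q3→{q2, q3, q4}, q4→{q0}, q6→∅; now {q0, q1, q2, q3, q4, q6}.
Read '1': q0→{q1, q2, q6}, q1→{q0, q4}, q2→∅, q3→{q4}, q4→{q2}, q6→{q0, q2, q6}; now {q0, q1, q2, q4, q6}.
Read '1': q0→{q1, q2, q6}, q1→{q0, q4}, q2→∅, q4→{q2}, q6→{q0, q2, q6}; now {q0, q1, q2, q4, q6}.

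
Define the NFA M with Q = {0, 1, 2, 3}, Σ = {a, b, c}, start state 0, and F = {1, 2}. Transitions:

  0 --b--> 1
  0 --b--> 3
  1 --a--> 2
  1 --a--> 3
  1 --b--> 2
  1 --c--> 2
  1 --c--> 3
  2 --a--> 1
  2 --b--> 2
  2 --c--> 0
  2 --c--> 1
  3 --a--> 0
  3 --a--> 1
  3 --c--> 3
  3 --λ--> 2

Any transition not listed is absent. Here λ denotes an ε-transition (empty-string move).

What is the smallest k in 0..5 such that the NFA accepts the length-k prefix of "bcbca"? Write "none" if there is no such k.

1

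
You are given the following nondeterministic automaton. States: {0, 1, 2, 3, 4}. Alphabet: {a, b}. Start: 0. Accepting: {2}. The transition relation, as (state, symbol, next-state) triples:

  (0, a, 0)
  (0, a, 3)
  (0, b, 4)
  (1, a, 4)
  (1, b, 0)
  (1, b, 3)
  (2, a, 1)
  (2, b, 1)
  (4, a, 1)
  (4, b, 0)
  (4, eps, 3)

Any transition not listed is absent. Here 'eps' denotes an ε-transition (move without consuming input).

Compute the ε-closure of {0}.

{0}

Begin with {0}.
No ε-moves leave this set, so the closure equals the set itself.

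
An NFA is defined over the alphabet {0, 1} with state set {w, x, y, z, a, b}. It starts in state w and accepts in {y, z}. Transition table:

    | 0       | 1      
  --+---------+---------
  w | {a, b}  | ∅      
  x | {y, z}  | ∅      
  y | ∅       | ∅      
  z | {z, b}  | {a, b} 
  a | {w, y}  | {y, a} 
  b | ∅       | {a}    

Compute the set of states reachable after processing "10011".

∅

Start in {w}.
Read '1': {w} → ∅.
The set is empty and remains empty for the remaining 4 symbols.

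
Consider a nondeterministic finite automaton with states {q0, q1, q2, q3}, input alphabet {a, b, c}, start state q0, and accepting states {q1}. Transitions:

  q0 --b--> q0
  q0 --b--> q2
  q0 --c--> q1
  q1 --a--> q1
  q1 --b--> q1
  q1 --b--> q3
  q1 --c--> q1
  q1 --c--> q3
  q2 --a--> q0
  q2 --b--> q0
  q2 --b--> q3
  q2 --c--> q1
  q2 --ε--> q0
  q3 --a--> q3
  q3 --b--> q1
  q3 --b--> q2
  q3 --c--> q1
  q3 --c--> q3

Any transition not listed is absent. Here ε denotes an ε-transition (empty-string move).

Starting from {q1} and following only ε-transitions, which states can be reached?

{q1}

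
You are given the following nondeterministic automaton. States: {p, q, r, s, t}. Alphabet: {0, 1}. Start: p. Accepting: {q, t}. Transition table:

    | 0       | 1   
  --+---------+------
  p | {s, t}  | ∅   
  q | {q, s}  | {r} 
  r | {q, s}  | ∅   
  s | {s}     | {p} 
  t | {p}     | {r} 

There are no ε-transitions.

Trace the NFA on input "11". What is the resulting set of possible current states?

∅

Start in {p}.
Read '1': p→∅; now ∅.
The set is empty and remains empty for the remaining 1 symbol.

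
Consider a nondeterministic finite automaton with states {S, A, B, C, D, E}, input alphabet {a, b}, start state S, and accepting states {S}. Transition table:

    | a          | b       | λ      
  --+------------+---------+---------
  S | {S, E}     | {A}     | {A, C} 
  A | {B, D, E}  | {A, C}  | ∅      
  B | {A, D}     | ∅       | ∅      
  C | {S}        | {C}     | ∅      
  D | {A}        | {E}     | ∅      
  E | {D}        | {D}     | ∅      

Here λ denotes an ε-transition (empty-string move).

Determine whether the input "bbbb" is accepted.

No

Start: ε-closure({S}) = {S, A, C}.
Read 'b': S→{A}, A→{A, C}, C→{C}; now {A, C}.
Read 'b': A→{A, C}, C→{C}; now {A, C}.
Read 'b': A→{A, C}, C→{C}; now {A, C}.
Read 'b': A→{A, C}, C→{C}; now {A, C}.
The final set {A, C} contains no accepting state.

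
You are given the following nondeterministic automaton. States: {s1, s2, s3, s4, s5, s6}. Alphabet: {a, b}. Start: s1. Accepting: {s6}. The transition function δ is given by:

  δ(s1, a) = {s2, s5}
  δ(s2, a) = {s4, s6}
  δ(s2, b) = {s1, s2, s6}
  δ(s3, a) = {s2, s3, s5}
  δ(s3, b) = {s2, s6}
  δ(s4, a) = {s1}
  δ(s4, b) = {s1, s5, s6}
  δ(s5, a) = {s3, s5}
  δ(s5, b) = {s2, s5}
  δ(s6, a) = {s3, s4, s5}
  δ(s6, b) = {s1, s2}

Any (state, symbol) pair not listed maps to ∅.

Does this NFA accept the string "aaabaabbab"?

Yes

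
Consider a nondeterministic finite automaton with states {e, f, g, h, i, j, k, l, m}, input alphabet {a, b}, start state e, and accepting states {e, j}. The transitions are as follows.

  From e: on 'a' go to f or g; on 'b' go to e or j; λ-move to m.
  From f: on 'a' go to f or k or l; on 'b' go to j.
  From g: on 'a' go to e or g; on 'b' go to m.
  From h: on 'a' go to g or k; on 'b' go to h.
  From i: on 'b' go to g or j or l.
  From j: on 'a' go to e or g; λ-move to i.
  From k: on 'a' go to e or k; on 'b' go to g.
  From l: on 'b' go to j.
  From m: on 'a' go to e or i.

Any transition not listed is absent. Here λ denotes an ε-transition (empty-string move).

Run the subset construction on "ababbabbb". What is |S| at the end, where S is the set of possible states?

6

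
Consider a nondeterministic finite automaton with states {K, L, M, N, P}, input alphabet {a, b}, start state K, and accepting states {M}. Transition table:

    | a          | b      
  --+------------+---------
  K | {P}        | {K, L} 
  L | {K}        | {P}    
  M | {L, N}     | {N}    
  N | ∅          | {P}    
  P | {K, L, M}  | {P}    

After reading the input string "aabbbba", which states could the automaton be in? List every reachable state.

{K, L, M, P}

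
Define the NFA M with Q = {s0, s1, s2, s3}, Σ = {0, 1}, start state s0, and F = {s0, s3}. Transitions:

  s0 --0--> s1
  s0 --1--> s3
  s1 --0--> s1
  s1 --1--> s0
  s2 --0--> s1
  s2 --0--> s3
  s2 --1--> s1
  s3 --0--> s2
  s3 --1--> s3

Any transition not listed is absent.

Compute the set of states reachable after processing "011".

{s3}

Start in {s0}.
Read '0': s0→{s1}; now {s1}.
Read '1': s1→{s0}; now {s0}.
Read '1': s0→{s3}; now {s3}.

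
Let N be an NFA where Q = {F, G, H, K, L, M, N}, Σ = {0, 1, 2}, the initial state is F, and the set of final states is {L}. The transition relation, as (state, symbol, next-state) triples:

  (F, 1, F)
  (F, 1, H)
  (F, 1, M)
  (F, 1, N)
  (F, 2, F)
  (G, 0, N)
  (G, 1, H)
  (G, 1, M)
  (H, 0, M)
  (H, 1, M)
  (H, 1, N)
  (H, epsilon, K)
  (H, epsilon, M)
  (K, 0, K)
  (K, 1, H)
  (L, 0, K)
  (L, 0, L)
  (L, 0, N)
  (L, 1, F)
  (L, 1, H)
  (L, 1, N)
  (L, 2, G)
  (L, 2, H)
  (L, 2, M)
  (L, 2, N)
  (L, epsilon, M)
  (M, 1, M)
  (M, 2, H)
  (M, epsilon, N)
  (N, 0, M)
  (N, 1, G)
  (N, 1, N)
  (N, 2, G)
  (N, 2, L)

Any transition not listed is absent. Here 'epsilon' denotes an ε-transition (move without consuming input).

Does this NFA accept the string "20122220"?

No

Start in {F}.
Read '2': F→{F}; now {F}.
Read '0': F→∅; now ∅.
The set is empty and remains empty for the remaining 6 symbols.
The final set ∅ contains no accepting state.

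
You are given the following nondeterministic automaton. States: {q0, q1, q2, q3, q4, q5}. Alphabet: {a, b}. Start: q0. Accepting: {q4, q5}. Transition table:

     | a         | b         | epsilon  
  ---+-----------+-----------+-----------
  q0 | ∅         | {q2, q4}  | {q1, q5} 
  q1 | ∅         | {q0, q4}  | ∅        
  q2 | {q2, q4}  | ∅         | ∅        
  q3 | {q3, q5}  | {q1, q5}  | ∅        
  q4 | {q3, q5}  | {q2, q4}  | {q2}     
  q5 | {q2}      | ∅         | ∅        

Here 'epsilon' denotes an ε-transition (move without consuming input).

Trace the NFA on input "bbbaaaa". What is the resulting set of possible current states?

{q2, q3, q4, q5}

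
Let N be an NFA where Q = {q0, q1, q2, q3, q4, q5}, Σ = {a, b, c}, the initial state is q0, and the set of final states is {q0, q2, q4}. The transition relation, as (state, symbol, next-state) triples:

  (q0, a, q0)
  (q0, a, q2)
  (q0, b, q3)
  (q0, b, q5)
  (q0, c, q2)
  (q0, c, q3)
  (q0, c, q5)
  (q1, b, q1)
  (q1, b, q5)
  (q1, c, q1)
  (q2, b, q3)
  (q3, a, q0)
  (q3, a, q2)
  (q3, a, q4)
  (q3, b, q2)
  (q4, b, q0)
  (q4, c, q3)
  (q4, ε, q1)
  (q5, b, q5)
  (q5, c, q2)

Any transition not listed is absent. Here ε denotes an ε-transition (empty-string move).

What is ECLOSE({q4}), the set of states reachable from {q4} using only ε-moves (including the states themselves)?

{q1, q4}

Begin with {q4}.
ε-move q4 → q1; add q1.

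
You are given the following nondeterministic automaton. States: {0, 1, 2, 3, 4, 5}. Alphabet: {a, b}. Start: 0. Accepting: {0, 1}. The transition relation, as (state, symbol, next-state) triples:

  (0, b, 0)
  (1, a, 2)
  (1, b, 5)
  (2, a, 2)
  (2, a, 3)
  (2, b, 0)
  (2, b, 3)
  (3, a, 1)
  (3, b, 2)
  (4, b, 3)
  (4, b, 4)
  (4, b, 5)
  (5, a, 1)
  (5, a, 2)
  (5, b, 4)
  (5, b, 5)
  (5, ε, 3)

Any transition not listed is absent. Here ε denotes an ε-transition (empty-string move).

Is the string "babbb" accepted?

No

Start in {0}.
Read 'b': 0→{0}; now {0}.
Read 'a': 0→∅; now ∅.
The set is empty and remains empty for the remaining 3 symbols.
The final set ∅ contains no accepting state.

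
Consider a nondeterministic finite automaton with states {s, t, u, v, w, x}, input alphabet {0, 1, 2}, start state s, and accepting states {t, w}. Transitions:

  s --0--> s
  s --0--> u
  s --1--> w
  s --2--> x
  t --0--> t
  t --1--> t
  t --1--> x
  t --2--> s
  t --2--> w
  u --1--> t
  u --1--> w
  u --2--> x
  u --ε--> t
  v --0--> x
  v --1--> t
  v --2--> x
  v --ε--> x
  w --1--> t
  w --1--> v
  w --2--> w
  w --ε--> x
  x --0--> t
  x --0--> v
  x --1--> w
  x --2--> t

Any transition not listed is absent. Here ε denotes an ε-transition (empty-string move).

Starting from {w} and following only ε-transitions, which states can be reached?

Begin with {w}.
ε-move w → x; add x.

{w, x}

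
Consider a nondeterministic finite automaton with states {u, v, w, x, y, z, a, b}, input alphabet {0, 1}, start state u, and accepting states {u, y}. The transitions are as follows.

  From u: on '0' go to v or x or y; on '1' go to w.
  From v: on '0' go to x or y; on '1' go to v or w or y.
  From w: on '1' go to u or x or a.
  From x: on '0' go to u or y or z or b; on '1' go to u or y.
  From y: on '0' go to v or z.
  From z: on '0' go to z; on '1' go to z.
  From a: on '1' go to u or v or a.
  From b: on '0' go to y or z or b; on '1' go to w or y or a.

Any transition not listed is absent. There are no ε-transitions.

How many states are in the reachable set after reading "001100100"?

Start in {u}.
Read '0': {u} → {v, x, y}.
Read '0': {v, x, y} → {u, v, x, y, z, b}.
Read '1': {u, v, x, y, z, b} → {u, v, w, y, z, a}.
Read '1': {u, v, w, y, z, a} → {u, v, w, x, y, z, a}.
Read '0': {u, v, w, x, y, z, a} → {u, v, x, y, z, b}.
Read '0': {u, v, x, y, z, b} → {u, v, x, y, z, b}.
Read '1': {u, v, x, y, z, b} → {u, v, w, y, z, a}.
Read '0': {u, v, w, y, z, a} → {v, x, y, z}.
Read '0': {v, x, y, z} → {u, v, x, y, z, b}.
That set has 6 states.

6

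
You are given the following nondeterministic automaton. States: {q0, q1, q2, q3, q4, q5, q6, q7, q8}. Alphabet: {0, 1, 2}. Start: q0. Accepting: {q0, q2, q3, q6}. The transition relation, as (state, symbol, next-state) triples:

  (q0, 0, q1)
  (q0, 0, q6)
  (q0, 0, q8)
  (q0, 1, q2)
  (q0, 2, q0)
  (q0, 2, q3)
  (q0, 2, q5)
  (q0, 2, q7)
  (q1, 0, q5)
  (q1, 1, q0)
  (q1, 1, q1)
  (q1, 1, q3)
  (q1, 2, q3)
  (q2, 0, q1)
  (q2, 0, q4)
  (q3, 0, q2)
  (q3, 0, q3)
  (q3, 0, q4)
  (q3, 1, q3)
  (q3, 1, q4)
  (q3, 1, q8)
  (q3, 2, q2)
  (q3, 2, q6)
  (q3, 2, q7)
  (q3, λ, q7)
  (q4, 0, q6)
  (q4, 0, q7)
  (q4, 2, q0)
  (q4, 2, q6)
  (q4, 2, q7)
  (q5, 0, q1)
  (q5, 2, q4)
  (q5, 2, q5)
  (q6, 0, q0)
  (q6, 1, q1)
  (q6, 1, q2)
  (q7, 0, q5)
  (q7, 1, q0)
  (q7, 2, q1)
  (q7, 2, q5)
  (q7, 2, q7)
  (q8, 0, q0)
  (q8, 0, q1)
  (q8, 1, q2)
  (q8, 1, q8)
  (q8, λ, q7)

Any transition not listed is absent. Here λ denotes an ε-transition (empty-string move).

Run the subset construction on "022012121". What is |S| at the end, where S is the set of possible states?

7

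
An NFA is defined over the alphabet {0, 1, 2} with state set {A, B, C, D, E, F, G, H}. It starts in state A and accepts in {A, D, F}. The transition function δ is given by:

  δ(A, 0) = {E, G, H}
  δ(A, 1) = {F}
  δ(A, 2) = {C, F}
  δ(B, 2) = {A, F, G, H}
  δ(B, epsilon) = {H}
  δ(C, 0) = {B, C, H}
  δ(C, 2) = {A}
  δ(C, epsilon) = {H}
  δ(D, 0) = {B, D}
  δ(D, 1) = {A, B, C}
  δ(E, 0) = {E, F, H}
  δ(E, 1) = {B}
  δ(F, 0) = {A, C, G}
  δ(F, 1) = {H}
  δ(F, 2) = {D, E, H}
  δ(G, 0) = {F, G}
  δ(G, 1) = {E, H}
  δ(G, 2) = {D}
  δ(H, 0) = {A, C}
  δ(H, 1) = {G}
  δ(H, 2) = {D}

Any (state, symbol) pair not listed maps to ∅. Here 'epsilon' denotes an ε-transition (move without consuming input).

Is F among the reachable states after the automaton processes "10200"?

Yes

Start in {A}.
Read '1': {A} → {F}.
Read '0': {F} → {A, C, G, H}.
Read '2': {A, C, G, H} → {A, C, D, F, H}.
Read '0': {A, C, D, F, H} → {A, B, C, D, E, G, H}.
Read '0': {A, B, C, D, E, G, H} → {A, B, C, D, E, F, G, H}.
State F is in {A, B, C, D, E, F, G, H}.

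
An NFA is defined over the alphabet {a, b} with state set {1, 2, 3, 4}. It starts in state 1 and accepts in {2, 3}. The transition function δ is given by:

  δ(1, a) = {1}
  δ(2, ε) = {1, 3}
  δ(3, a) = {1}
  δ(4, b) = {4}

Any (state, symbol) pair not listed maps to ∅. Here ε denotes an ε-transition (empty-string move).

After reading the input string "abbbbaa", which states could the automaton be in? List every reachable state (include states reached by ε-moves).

∅

Start in {1}.
Read 'a': 1→{1}; now {1}.
Read 'b': 1→∅; now ∅.
The set is empty and remains empty for the remaining 5 symbols.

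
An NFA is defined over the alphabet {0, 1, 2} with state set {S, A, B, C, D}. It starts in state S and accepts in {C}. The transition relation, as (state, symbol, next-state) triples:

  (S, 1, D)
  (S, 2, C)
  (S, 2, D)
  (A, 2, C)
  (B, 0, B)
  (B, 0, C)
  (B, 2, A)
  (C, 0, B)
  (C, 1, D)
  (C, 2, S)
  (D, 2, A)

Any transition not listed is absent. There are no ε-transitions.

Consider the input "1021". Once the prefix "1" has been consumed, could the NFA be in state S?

No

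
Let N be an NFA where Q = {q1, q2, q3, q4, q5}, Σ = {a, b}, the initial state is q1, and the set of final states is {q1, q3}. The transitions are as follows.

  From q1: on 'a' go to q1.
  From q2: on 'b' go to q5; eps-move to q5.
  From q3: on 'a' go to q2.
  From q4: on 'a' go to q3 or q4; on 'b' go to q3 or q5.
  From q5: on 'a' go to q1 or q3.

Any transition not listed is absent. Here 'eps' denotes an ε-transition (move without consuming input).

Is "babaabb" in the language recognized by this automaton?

Start in {q1}.
Read 'b': q1→∅; now ∅.
The set is empty and remains empty for the remaining 6 symbols.
The final set ∅ contains no accepting state.

No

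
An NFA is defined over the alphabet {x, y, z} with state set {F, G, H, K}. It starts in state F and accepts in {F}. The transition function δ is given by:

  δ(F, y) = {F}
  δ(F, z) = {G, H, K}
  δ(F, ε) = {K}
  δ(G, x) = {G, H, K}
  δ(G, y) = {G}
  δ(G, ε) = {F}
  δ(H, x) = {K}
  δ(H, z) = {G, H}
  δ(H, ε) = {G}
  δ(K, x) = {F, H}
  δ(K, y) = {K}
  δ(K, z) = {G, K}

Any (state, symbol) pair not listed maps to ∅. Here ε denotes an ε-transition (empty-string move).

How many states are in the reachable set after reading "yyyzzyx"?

Start: ε-closure({F}) = {F, K}.
Read 'y': F→{F}, K→{K}; now {F, K}.
Read 'y': F→{F}, K→{K}; now {F, K}.
Read 'y': F→{F}, K→{K}; now {F, K}.
Read 'z': F→{G, H, K}, K→{G, K}; union {G, H, K}; ε-closure = {F, G, H, K}.
Read 'z': F→{G, H, K}, G→∅, H→{G, H}, K→{G, K}; union {G, H, K}; ε-closure = {F, G, H, K}.
Read 'y': F→{F}, G→{G}, H→∅, K→{K}; now {F, G, K}.
Read 'x': F→∅, G→{G, H, K}, K→{F, H}; now {F, G, H, K}.
That set has 4 states.

4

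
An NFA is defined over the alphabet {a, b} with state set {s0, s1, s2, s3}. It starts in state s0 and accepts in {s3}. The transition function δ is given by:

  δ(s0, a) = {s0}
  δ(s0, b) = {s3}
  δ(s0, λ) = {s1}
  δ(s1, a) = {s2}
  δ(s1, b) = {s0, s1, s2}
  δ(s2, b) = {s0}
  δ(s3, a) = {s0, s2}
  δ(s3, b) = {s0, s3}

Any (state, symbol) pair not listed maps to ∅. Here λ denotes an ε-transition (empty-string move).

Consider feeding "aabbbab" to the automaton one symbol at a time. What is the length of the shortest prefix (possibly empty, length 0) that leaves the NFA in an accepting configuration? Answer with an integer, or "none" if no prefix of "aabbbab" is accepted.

Start: ε-closure({s0}) = {s0, s1}.
Read 'a': {s0, s1} → {s0, s1, s2}.
Read 'a': {s0, s1, s2} → {s0, s1, s2}.
Read 'b': {s0, s1, s2} → {s0, s1, s2, s3}.
None of the earlier sets intersect F, but {s0, s1, s2, s3} does.

3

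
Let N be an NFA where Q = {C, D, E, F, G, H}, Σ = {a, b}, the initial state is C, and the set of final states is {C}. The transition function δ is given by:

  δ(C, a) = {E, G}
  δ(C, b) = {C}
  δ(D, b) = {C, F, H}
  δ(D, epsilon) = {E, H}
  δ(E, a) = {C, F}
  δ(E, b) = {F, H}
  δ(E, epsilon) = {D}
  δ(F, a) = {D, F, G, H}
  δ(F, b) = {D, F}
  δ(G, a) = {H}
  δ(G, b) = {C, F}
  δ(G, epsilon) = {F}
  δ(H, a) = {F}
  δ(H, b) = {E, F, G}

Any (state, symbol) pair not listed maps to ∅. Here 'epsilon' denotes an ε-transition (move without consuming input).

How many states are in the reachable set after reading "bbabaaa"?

6

Start in {C}.
Read 'b': C→{C}; now {C}.
Read 'b': C→{C}; now {C}.
Read 'a': C→{E, G}; union {E, G}; ε-closure = {D, E, F, G, H}.
Read 'b': D→{C, F, H}, E→{F, H}, F→{D, F}, G→{C, F}, H→{E, F, G}; now {C, D, E, F, G, H}.
Read 'a': C→{E, G}, D→∅, E→{C, F}, F→{D, F, G, H}, G→{H}, H→{F}; now {C, D, E, F, G, H}.
Read 'a': C→{E, G}, D→∅, E→{C, F}, F→{D, F, G, H}, G→{H}, H→{F}; now {C, D, E, F, G, H}.
Read 'a': C→{E, G}, D→∅, E→{C, F}, F→{D, F, G, H}, G→{H}, H→{F}; now {C, D, E, F, G, H}.
That set has 6 states.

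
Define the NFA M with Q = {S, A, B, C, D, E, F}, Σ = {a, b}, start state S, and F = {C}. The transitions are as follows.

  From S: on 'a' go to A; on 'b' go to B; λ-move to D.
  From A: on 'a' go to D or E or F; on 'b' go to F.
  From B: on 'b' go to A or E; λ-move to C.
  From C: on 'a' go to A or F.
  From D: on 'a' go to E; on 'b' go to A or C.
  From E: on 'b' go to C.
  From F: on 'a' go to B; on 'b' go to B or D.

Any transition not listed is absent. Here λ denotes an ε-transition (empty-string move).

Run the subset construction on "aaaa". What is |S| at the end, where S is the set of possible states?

2

Start: ε-closure({S}) = {S, D}.
Read 'a': S→{A}, D→{E}; now {A, E}.
Read 'a': A→{D, E, F}, E→∅; now {D, E, F}.
Read 'a': D→{E}, E→∅, F→{B}; union {B, E}; ε-closure = {B, C, E}.
Read 'a': B→∅, C→{A, F}, E→∅; now {A, F}.
That set has 2 states.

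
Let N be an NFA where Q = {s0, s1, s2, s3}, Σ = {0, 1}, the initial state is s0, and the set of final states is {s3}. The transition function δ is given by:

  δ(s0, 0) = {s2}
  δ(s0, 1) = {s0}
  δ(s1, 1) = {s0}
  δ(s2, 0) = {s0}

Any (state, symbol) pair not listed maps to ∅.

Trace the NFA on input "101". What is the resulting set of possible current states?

Start in {s0}.
Read '1': s0→{s0}; now {s0}.
Read '0': s0→{s2}; now {s2}.
Read '1': s2→∅; now ∅.

∅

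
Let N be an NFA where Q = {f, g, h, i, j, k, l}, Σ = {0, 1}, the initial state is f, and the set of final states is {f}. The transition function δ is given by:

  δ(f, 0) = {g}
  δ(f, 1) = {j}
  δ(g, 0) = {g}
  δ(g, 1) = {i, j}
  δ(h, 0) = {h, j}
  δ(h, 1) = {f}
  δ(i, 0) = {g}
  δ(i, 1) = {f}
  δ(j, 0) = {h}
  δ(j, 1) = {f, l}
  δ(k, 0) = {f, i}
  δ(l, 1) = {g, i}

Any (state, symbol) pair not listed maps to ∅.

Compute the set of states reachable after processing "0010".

Start in {f}.
Read '0': {f} → {g}.
Read '0': {g} → {g}.
Read '1': {g} → {i, j}.
Read '0': {i, j} → {g, h}.

{g, h}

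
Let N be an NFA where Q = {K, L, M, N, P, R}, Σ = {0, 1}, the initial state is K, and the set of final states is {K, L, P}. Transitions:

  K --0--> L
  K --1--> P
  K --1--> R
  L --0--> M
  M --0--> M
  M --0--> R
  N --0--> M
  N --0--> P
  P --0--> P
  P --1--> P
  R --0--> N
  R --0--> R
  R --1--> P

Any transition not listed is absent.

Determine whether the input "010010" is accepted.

No

Start in {K}.
Read '0': {K} → {L}.
Read '1': {L} → ∅.
The set is empty and remains empty for the remaining 4 symbols.
The final set ∅ contains no accepting state.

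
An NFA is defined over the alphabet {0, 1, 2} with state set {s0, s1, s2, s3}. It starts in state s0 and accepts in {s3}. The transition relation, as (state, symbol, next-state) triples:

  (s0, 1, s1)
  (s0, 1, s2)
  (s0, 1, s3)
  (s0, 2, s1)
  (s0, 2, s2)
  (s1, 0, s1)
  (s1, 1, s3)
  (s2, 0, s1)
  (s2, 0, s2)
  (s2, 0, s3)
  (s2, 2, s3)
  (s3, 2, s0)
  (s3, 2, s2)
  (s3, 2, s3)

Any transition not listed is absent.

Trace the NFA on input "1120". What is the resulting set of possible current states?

Start in {s0}.
Read '1': s0→{s1, s2, s3}; now {s1, s2, s3}.
Read '1': s1→{s3}, s2→∅, s3→∅; now {s3}.
Read '2': s3→{s0, s2, s3}; now {s0, s2, s3}.
Read '0': s0→∅, s2→{s1, s2, s3}, s3→∅; now {s1, s2, s3}.

{s1, s2, s3}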